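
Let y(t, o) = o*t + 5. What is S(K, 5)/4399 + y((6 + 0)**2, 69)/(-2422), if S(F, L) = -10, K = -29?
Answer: -10973331/10654378 ≈ -1.0299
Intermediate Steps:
y(t, o) = 5 + o*t
S(K, 5)/4399 + y((6 + 0)**2, 69)/(-2422) = -10/4399 + (5 + 69*(6 + 0)**2)/(-2422) = -10*1/4399 + (5 + 69*6**2)*(-1/2422) = -10/4399 + (5 + 69*36)*(-1/2422) = -10/4399 + (5 + 2484)*(-1/2422) = -10/4399 + 2489*(-1/2422) = -10/4399 - 2489/2422 = -10973331/10654378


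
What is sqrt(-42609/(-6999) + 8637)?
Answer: 2*sqrt(11760841973)/2333 ≈ 92.968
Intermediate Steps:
sqrt(-42609/(-6999) + 8637) = sqrt(-42609*(-1/6999) + 8637) = sqrt(14203/2333 + 8637) = sqrt(20164324/2333) = 2*sqrt(11760841973)/2333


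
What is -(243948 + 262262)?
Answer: -506210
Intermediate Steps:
-(243948 + 262262) = -1*506210 = -506210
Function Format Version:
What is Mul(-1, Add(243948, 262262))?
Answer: -506210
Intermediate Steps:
Mul(-1, Add(243948, 262262)) = Mul(-1, 506210) = -506210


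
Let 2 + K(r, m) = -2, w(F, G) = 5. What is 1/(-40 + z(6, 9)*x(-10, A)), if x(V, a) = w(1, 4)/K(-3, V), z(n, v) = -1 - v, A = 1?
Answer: -2/55 ≈ -0.036364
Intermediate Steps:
K(r, m) = -4 (K(r, m) = -2 - 2 = -4)
x(V, a) = -5/4 (x(V, a) = 5/(-4) = 5*(-¼) = -5/4)
1/(-40 + z(6, 9)*x(-10, A)) = 1/(-40 + (-1 - 1*9)*(-5/4)) = 1/(-40 + (-1 - 9)*(-5/4)) = 1/(-40 - 10*(-5/4)) = 1/(-40 + 25/2) = 1/(-55/2) = -2/55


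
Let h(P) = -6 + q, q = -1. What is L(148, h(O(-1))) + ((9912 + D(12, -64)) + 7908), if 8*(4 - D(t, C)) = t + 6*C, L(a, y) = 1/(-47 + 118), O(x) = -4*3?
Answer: 2537613/142 ≈ 17871.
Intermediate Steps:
O(x) = -12
h(P) = -7 (h(P) = -6 - 1 = -7)
L(a, y) = 1/71
D(t, C) = 4 - 3*C/4 - t/8 (D(t, C) = 4 - (t + 6*C)/8 = 4 + (-3*C/4 - t/8) = 4 - 3*C/4 - t/8)
L(148, h(O(-1))) + ((9912 + D(12, -64)) + 7908) = 1/71 + ((9912 + (4 - 3/4*(-64) - 1/8*12)) + 7908) = 1/71 + ((9912 + (4 + 48 - 3/2)) + 7908) = 1/71 + ((9912 + 101/2) + 7908) = 1/71 + (19925/2 + 7908) = 1/71 + 35741/2 = 2537613/142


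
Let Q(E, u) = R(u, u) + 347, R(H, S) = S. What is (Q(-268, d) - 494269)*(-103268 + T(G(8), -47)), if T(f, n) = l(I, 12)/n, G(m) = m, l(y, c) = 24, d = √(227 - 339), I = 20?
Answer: 2397309697640/47 - 19414480*I*√7/47 ≈ 5.1007e+10 - 1.0929e+6*I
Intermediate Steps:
d = 4*I*√7 (d = √(-112) = 4*I*√7 ≈ 10.583*I)
Q(E, u) = 347 + u (Q(E, u) = u + 347 = 347 + u)
T(f, n) = 24/n
(Q(-268, d) - 494269)*(-103268 + T(G(8), -47)) = ((347 + 4*I*√7) - 494269)*(-103268 + 24/(-47)) = (-493922 + 4*I*√7)*(-103268 + 24*(-1/47)) = (-493922 + 4*I*√7)*(-103268 - 24/47) = (-493922 + 4*I*√7)*(-4853620/47) = 2397309697640/47 - 19414480*I*√7/47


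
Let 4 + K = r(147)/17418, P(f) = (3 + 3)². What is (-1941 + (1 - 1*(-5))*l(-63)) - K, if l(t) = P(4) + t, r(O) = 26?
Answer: -18280204/8709 ≈ -2099.0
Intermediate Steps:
P(f) = 36 (P(f) = 6² = 36)
l(t) = 36 + t
K = -34823/8709 (K = -4 + 26/17418 = -4 + 26*(1/17418) = -4 + 13/8709 = -34823/8709 ≈ -3.9985)
(-1941 + (1 - 1*(-5))*l(-63)) - K = (-1941 + (1 - 1*(-5))*(36 - 63)) - 1*(-34823/8709) = (-1941 + (1 + 5)*(-27)) + 34823/8709 = (-1941 + 6*(-27)) + 34823/8709 = (-1941 - 162) + 34823/8709 = -2103 + 34823/8709 = -18280204/8709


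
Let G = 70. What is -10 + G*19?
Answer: 1320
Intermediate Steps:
-10 + G*19 = -10 + 70*19 = -10 + 1330 = 1320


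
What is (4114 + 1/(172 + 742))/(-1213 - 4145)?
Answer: -1253399/1632404 ≈ -0.76782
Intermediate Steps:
(4114 + 1/(172 + 742))/(-1213 - 4145) = (4114 + 1/914)/(-5358) = (4114 + 1/914)*(-1/5358) = (3760197/914)*(-1/5358) = -1253399/1632404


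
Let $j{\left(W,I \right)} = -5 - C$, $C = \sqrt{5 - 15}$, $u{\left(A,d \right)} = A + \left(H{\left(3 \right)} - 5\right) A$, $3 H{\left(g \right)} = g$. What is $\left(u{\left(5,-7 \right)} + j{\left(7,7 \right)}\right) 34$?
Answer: $-680 - 34 i \sqrt{10} \approx -680.0 - 107.52 i$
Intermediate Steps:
$H{\left(g \right)} = \frac{g}{3}$
$u{\left(A,d \right)} = - 3 A$ ($u{\left(A,d \right)} = A + \left(\frac{1}{3} \cdot 3 - 5\right) A = A + \left(1 - 5\right) A = A - 4 A = - 3 A$)
$C = i \sqrt{10}$ ($C = \sqrt{5 - 15} = \sqrt{-10} = i \sqrt{10} \approx 3.1623 i$)
$j{\left(W,I \right)} = -5 - i \sqrt{10}$
$\left(u{\left(5,-7 \right)} + j{\left(7,7 \right)}\right) 34 = \left(\left(-3\right) 5 - \left(5 + i \sqrt{10}\right)\right) 34 = \left(-15 - \left(5 + i \sqrt{10}\right)\right) 34 = \left(-20 - i \sqrt{10}\right) 34 = -680 - 34 i \sqrt{10}$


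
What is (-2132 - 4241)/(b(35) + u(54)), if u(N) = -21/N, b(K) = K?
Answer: -114714/623 ≈ -184.13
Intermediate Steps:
(-2132 - 4241)/(b(35) + u(54)) = (-2132 - 4241)/(35 - 21/54) = -6373/(35 - 21*1/54) = -6373/(35 - 7/18) = -6373/623/18 = -6373*18/623 = -114714/623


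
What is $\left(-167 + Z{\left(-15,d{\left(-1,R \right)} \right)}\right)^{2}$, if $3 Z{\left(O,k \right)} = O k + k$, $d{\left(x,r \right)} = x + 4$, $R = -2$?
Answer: $32761$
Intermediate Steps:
$d{\left(x,r \right)} = 4 + x$
$Z{\left(O,k \right)} = \frac{k}{3} + \frac{O k}{3}$ ($Z{\left(O,k \right)} = \frac{O k + k}{3} = \frac{k + O k}{3} = \frac{k}{3} + \frac{O k}{3}$)
$\left(-167 + Z{\left(-15,d{\left(-1,R \right)} \right)}\right)^{2} = \left(-167 + \frac{\left(4 - 1\right) \left(1 - 15\right)}{3}\right)^{2} = \left(-167 + \frac{1}{3} \cdot 3 \left(-14\right)\right)^{2} = \left(-167 - 14\right)^{2} = \left(-181\right)^{2} = 32761$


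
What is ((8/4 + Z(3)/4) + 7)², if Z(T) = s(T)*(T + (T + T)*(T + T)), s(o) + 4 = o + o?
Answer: 3249/4 ≈ 812.25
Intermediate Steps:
s(o) = -4 + 2*o (s(o) = -4 + (o + o) = -4 + 2*o)
Z(T) = (-4 + 2*T)*(T + 4*T²) (Z(T) = (-4 + 2*T)*(T + (T + T)*(T + T)) = (-4 + 2*T)*(T + (2*T)*(2*T)) = (-4 + 2*T)*(T + 4*T²))
((8/4 + Z(3)/4) + 7)² = ((8/4 + (2*3*(1 + 4*3)*(-2 + 3))/4) + 7)² = ((8*(¼) + (2*3*(1 + 12)*1)*(¼)) + 7)² = ((2 + (2*3*13*1)*(¼)) + 7)² = ((2 + 78*(¼)) + 7)² = ((2 + 39/2) + 7)² = (43/2 + 7)² = (57/2)² = 3249/4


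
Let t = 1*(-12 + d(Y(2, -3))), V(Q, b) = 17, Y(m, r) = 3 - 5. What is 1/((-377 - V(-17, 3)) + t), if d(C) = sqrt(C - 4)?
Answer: -203/82421 - I*sqrt(6)/164842 ≈ -0.002463 - 1.486e-5*I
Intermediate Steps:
Y(m, r) = -2
d(C) = sqrt(-4 + C)
t = -12 + I*sqrt(6) (t = 1*(-12 + sqrt(-4 - 2)) = 1*(-12 + sqrt(-6)) = 1*(-12 + I*sqrt(6)) = -12 + I*sqrt(6) ≈ -12.0 + 2.4495*I)
1/((-377 - V(-17, 3)) + t) = 1/((-377 - 1*17) + (-12 + I*sqrt(6))) = 1/((-377 - 17) + (-12 + I*sqrt(6))) = 1/(-394 + (-12 + I*sqrt(6))) = 1/(-406 + I*sqrt(6))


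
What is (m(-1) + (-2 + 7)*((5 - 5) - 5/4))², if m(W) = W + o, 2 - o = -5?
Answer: 1/16 ≈ 0.062500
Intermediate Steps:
o = 7 (o = 2 - 1*(-5) = 2 + 5 = 7)
m(W) = 7 + W (m(W) = W + 7 = 7 + W)
(m(-1) + (-2 + 7)*((5 - 5) - 5/4))² = ((7 - 1) + (-2 + 7)*((5 - 5) - 5/4))² = (6 + 5*(0 - 5*¼))² = (6 + 5*(0 - 5/4))² = (6 + 5*(-5/4))² = (6 - 25/4)² = (-¼)² = 1/16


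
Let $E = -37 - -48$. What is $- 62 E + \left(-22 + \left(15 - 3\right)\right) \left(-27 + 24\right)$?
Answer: $-652$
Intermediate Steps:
$E = 11$ ($E = -37 + 48 = 11$)
$- 62 E + \left(-22 + \left(15 - 3\right)\right) \left(-27 + 24\right) = \left(-62\right) 11 + \left(-22 + \left(15 - 3\right)\right) \left(-27 + 24\right) = -682 + \left(-22 + \left(15 - 3\right)\right) \left(-3\right) = -682 + \left(-22 + 12\right) \left(-3\right) = -682 - -30 = -682 + 30 = -652$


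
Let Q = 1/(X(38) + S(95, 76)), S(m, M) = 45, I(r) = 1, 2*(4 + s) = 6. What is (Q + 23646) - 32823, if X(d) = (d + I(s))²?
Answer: -14371181/1566 ≈ -9177.0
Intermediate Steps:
s = -1 (s = -4 + (½)*6 = -4 + 3 = -1)
X(d) = (1 + d)² (X(d) = (d + 1)² = (1 + d)²)
Q = 1/1566 (Q = 1/((1 + 38)² + 45) = 1/(39² + 45) = 1/(1521 + 45) = 1/1566 ≈ 0.00063857)
(Q + 23646) - 32823 = (1/1566 + 23646) - 32823 = 37029637/1566 - 32823 = -14371181/1566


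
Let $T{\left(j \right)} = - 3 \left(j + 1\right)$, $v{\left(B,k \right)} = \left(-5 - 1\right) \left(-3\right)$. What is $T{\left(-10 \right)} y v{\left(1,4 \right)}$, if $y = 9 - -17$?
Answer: $12636$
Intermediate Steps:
$v{\left(B,k \right)} = 18$ ($v{\left(B,k \right)} = \left(-6\right) \left(-3\right) = 18$)
$y = 26$ ($y = 9 + 17 = 26$)
$T{\left(j \right)} = -3 - 3 j$ ($T{\left(j \right)} = - 3 \left(1 + j\right) = -3 - 3 j$)
$T{\left(-10 \right)} y v{\left(1,4 \right)} = \left(-3 - -30\right) 26 \cdot 18 = \left(-3 + 30\right) 26 \cdot 18 = 27 \cdot 26 \cdot 18 = 702 \cdot 18 = 12636$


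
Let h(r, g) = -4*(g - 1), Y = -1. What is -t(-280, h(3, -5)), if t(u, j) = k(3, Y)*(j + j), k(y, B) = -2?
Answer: 96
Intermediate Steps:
h(r, g) = 4 - 4*g (h(r, g) = -4*(-1 + g) = 4 - 4*g)
t(u, j) = -4*j (t(u, j) = -2*(j + j) = -4*j)
-t(-280, h(3, -5)) = -(-4)*(4 - 4*(-5)) = -(-4)*(4 + 20) = -(-4)*24 = -1*(-96) = 96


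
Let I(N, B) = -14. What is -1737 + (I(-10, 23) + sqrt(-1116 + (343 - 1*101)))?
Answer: -1751 + I*sqrt(874) ≈ -1751.0 + 29.563*I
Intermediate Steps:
-1737 + (I(-10, 23) + sqrt(-1116 + (343 - 1*101))) = -1737 + (-14 + sqrt(-1116 + (343 - 1*101))) = -1737 + (-14 + sqrt(-1116 + (343 - 101))) = -1737 + (-14 + sqrt(-1116 + 242)) = -1737 + (-14 + sqrt(-874)) = -1737 + (-14 + I*sqrt(874)) = -1751 + I*sqrt(874)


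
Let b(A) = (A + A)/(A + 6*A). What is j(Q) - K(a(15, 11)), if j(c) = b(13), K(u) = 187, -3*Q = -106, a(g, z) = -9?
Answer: -1307/7 ≈ -186.71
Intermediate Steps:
Q = 106/3 (Q = -⅓*(-106) = 106/3 ≈ 35.333)
b(A) = 2/7 (b(A) = (2*A)/((7*A)) = (2*A)*(1/(7*A)) = 2/7)
j(c) = 2/7
j(Q) - K(a(15, 11)) = 2/7 - 1*187 = 2/7 - 187 = -1307/7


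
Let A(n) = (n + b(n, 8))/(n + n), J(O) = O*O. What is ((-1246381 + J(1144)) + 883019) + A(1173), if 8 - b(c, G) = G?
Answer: 1890749/2 ≈ 9.4537e+5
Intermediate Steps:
J(O) = O²
b(c, G) = 8 - G
A(n) = ½ (A(n) = (n + (8 - 1*8))/(n + n) = (n + (8 - 8))/((2*n)) = (n + 0)*(1/(2*n)) = n*(1/(2*n)) = ½)
((-1246381 + J(1144)) + 883019) + A(1173) = ((-1246381 + 1144²) + 883019) + ½ = ((-1246381 + 1308736) + 883019) + ½ = (62355 + 883019) + ½ = 945374 + ½ = 1890749/2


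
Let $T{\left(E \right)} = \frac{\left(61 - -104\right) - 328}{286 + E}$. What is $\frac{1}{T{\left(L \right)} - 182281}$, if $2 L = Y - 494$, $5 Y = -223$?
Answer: $- \frac{167}{30442557} \approx -5.4857 \cdot 10^{-6}$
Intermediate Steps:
$Y = - \frac{223}{5}$ ($Y = \frac{1}{5} \left(-223\right) = - \frac{223}{5} \approx -44.6$)
$L = - \frac{2693}{10}$ ($L = \frac{- \frac{223}{5} - 494}{2} = \frac{1}{2} \left(- \frac{2693}{5}\right) = - \frac{2693}{10} \approx -269.3$)
$T{\left(E \right)} = - \frac{163}{286 + E}$ ($T{\left(E \right)} = \frac{\left(61 + 104\right) - 328}{286 + E} = \frac{165 - 328}{286 + E} = - \frac{163}{286 + E}$)
$\frac{1}{T{\left(L \right)} - 182281} = \frac{1}{- \frac{163}{286 - \frac{2693}{10}} - 182281} = \frac{1}{- \frac{163}{\frac{167}{10}} - 182281} = \frac{1}{\left(-163\right) \frac{10}{167} - 182281} = \frac{1}{- \frac{1630}{167} - 182281} = \frac{1}{- \frac{30442557}{167}} = - \frac{167}{30442557}$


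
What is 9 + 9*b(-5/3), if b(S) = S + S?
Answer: -21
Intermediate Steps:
b(S) = 2*S
9 + 9*b(-5/3) = 9 + 9*(2*(-5/3)) = 9 + 9*(-10/3) = 9 - 30 = -21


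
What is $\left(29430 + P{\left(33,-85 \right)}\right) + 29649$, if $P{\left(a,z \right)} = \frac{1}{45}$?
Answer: $\frac{2658556}{45} \approx 59079.0$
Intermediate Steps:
$P{\left(a,z \right)} = \frac{1}{45}$
$\left(29430 + P{\left(33,-85 \right)}\right) + 29649 = \left(29430 + \frac{1}{45}\right) + 29649 = \frac{1324351}{45} + 29649 = \frac{2658556}{45}$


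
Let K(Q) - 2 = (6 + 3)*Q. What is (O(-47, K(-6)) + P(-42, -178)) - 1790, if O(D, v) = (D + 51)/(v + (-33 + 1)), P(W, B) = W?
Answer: -38473/21 ≈ -1832.0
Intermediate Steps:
K(Q) = 2 + 9*Q (K(Q) = 2 + (6 + 3)*Q = 2 + 9*Q)
O(D, v) = (51 + D)/(-32 + v) (O(D, v) = (51 + D)/(v - 32) = (51 + D)/(-32 + v))
(O(-47, K(-6)) + P(-42, -178)) - 1790 = ((51 - 47)/(-32 + (2 + 9*(-6))) - 42) - 1790 = (4/(-32 + (2 - 54)) - 42) - 1790 = (4/(-32 - 52) - 42) - 1790 = (4/(-84) - 42) - 1790 = (-1/84*4 - 42) - 1790 = (-1/21 - 42) - 1790 = -883/21 - 1790 = -38473/21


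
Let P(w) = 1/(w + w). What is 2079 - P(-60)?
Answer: 249481/120 ≈ 2079.0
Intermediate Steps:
P(w) = 1/(2*w)
2079 - P(-60) = 2079 - 1/(2*(-60)) = 2079 - (-1)/(2*60) = 2079 - 1*(-1/120) = 2079 + 1/120 = 249481/120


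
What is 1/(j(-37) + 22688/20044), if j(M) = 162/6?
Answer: 5011/140969 ≈ 0.035547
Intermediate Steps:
j(M) = 27 (j(M) = 162*(1/6) = 27)
1/(j(-37) + 22688/20044) = 1/(27 + 22688/20044) = 1/(27 + 22688*(1/20044)) = 1/(27 + 5672/5011) = 1/(140969/5011) = 5011/140969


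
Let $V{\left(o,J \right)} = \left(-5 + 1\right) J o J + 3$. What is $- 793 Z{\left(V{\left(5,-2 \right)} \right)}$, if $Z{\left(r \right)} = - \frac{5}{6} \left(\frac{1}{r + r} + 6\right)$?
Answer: $\frac{3659695}{924} \approx 3960.7$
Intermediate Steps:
$V{\left(o,J \right)} = 3 - 4 o J^{2}$ ($V{\left(o,J \right)} = - 4 J o J + 3 = - 4 o J^{2} + 3 = 3 - 4 o J^{2}$)
$Z{\left(r \right)} = -5 - \frac{5}{12 r}$ ($Z{\left(r \right)} = \left(-5\right) \frac{1}{6} \left(\frac{1}{2 r} + 6\right) = - \frac{5 \left(\frac{1}{2 r} + 6\right)}{6} = - \frac{5 \left(6 + \frac{1}{2 r}\right)}{6} = -5 - \frac{5}{12 r}$)
$- 793 Z{\left(V{\left(5,-2 \right)} \right)} = - 793 \left(-5 - \frac{5}{12 \left(3 - 20 \left(-2\right)^{2}\right)}\right) = - 793 \left(-5 - \frac{5}{12 \left(3 - 20 \cdot 4\right)}\right) = - 793 \left(-5 - \frac{5}{12 \left(3 - 80\right)}\right) = - 793 \left(-5 - \frac{5}{12 \left(-77\right)}\right) = - 793 \left(-5 - - \frac{5}{924}\right) = - 793 \left(-5 + \frac{5}{924}\right) = \left(-793\right) \left(- \frac{4615}{924}\right) = \frac{3659695}{924}$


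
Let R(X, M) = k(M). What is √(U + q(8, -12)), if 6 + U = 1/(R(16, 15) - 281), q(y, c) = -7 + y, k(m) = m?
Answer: 11*I*√2926/266 ≈ 2.2369*I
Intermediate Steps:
R(X, M) = M
U = -1597/266 (U = -6 + 1/(15 - 281) = -6 + 1/(-266) = -6 - 1/266 = -1597/266 ≈ -6.0038)
√(U + q(8, -12)) = √(-1597/266 + (-7 + 8)) = √(-1597/266 + 1) = √(-1331/266) = 11*I*√2926/266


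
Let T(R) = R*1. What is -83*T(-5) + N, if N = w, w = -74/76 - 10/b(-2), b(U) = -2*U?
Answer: 7819/19 ≈ 411.53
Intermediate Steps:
T(R) = R
w = -66/19 (w = -74/76 - 10/((-2*(-2))) = -74*1/76 - 10/4 = -37/38 - 10*1/4 = -37/38 - 5/2 = -66/19 ≈ -3.4737)
N = -66/19 ≈ -3.4737
-83*T(-5) + N = -83*(-5) - 66/19 = 415 - 66/19 = 7819/19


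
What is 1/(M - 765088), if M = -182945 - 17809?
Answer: -1/965842 ≈ -1.0354e-6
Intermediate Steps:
M = -200754
1/(M - 765088) = 1/(-200754 - 765088) = 1/(-965842) = -1/965842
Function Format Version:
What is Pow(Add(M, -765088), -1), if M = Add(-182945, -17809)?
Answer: Rational(-1, 965842) ≈ -1.0354e-6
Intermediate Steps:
M = -200754
Pow(Add(M, -765088), -1) = Pow(Add(-200754, -765088), -1) = Pow(-965842, -1) = Rational(-1, 965842)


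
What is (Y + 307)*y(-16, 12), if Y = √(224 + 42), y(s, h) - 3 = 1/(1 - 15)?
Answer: 12587/14 + 41*√266/14 ≈ 946.83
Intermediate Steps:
y(s, h) = 41/14 (y(s, h) = 3 + 1/(1 - 15) = 3 + 1/(-14) = 3 - 1/14 = 41/14)
Y = √266 ≈ 16.310
(Y + 307)*y(-16, 12) = (√266 + 307)*(41/14) = (307 + √266)*(41/14) = 12587/14 + 41*√266/14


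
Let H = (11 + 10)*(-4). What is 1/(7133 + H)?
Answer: 1/7049 ≈ 0.00014186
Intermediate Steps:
H = -84 (H = 21*(-4) = -84)
1/(7133 + H) = 1/(7133 - 84) = 1/7049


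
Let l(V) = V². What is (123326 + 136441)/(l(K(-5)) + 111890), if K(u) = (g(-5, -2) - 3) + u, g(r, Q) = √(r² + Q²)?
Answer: 29089487961/12540184865 + 4156272*√29/12540184865 ≈ 2.3215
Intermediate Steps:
g(r, Q) = √(Q² + r²)
K(u) = -3 + u + √29 (K(u) = (√((-2)² + (-5)²) - 3) + u = (√(4 + 25) - 3) + u = (√29 - 3) + u = (-3 + √29) + u = -3 + u + √29)
(123326 + 136441)/(l(K(-5)) + 111890) = (123326 + 136441)/((-3 - 5 + √29)² + 111890) = 259767/((-8 + √29)² + 111890) = 259767/(111890 + (-8 + √29)²)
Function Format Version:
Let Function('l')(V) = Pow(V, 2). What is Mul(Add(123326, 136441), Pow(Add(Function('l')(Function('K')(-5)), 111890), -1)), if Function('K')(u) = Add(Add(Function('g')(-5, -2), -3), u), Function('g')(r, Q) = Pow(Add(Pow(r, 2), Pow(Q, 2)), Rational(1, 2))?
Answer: Add(Rational(29089487961, 12540184865), Mul(Rational(4156272, 12540184865), Pow(29, Rational(1, 2)))) ≈ 2.3215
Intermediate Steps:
Function('g')(r, Q) = Pow(Add(Pow(Q, 2), Pow(r, 2)), Rational(1, 2))
Function('K')(u) = Add(-3, u, Pow(29, Rational(1, 2))) (Function('K')(u) = Add(Add(Pow(Add(Pow(-2, 2), Pow(-5, 2)), Rational(1, 2)), -3), u) = Add(Add(Pow(Add(4, 25), Rational(1, 2)), -3), u) = Add(Add(Pow(29, Rational(1, 2)), -3), u) = Add(Add(-3, Pow(29, Rational(1, 2))), u) = Add(-3, u, Pow(29, Rational(1, 2))))
Mul(Add(123326, 136441), Pow(Add(Function('l')(Function('K')(-5)), 111890), -1)) = Mul(Add(123326, 136441), Pow(Add(Pow(Add(-3, -5, Pow(29, Rational(1, 2))), 2), 111890), -1)) = Mul(259767, Pow(Add(Pow(Add(-8, Pow(29, Rational(1, 2))), 2), 111890), -1)) = Mul(259767, Pow(Add(111890, Pow(Add(-8, Pow(29, Rational(1, 2))), 2)), -1))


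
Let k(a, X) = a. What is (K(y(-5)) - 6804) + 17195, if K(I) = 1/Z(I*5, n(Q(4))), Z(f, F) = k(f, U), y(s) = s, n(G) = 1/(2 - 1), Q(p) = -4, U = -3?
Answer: 259774/25 ≈ 10391.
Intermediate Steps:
n(G) = 1 (n(G) = 1/1 = 1)
Z(f, F) = f
K(I) = 1/(5*I) (K(I) = 1/(I*5) = 1/(5*I))
(K(y(-5)) - 6804) + 17195 = ((⅕)/(-5) - 6804) + 17195 = ((⅕)*(-⅕) - 6804) + 17195 = (-1/25 - 6804) + 17195 = -170101/25 + 17195 = 259774/25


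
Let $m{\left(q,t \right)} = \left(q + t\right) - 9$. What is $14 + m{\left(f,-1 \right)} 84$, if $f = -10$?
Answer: $-1666$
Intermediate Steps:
$m{\left(q,t \right)} = -9 + q + t$
$14 + m{\left(f,-1 \right)} 84 = 14 + \left(-9 - 10 - 1\right) 84 = 14 - 1680 = -1666$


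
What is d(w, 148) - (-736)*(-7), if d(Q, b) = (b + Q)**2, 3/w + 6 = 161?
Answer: 402604449/24025 ≈ 16758.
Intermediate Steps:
w = 3/155 (w = 3/(-6 + 161) = 3/155 ≈ 0.019355)
d(Q, b) = (Q + b)**2
d(w, 148) - (-736)*(-7) = (3/155 + 148)**2 - (-736)*(-7) = (22943/155)**2 - 1*5152 = 526381249/24025 - 5152 = 402604449/24025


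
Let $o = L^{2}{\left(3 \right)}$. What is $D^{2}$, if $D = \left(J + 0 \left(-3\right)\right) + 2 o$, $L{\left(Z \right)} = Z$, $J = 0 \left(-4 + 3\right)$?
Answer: $324$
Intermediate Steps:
$J = 0$ ($J = 0 \left(-1\right) = 0$)
$o = 9$ ($o = 3^{2} = 9$)
$D = 18$ ($D = \left(0 + 0 \left(-3\right)\right) + 2 \cdot 9 = \left(0 + 0\right) + 18 = 0 + 18 = 18$)
$D^{2} = 18^{2} = 324$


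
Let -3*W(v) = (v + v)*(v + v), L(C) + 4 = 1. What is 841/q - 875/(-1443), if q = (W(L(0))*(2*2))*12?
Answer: -236521/277056 ≈ -0.85369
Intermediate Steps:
L(C) = -3 (L(C) = -4 + 1 = -3)
W(v) = -4*v²/3 (W(v) = -(v + v)*(v + v)/3 = -2*v*2*v/3 = -4*v²/3)
q = -576 (q = ((-4/3*(-3)²)*(2*2))*12 = (-4/3*9*4)*12 = -12*4*12 = -48*12 = -576)
841/q - 875/(-1443) = 841/(-576) - 875/(-1443) = 841*(-1/576) - 875*(-1/1443) = -841/576 + 875/1443 = -236521/277056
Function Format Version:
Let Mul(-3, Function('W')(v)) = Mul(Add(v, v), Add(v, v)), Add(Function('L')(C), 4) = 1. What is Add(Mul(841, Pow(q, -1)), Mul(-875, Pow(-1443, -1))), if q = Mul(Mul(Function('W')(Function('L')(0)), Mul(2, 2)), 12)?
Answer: Rational(-236521, 277056) ≈ -0.85369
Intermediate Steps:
Function('L')(C) = -3 (Function('L')(C) = Add(-4, 1) = -3)
Function('W')(v) = Mul(Rational(-4, 3), Pow(v, 2)) (Function('W')(v) = Mul(Rational(-1, 3), Mul(Add(v, v), Add(v, v))) = Mul(Rational(-1, 3), Mul(Mul(2, v), Mul(2, v))) = Mul(Rational(-1, 3), Mul(4, Pow(v, 2))) = Mul(Rational(-4, 3), Pow(v, 2)))
q = -576 (q = Mul(Mul(Mul(Rational(-4, 3), Pow(-3, 2)), Mul(2, 2)), 12) = Mul(Mul(Mul(Rational(-4, 3), 9), 4), 12) = Mul(Mul(-12, 4), 12) = Mul(-48, 12) = -576)
Add(Mul(841, Pow(q, -1)), Mul(-875, Pow(-1443, -1))) = Add(Mul(841, Pow(-576, -1)), Mul(-875, Pow(-1443, -1))) = Add(Mul(841, Rational(-1, 576)), Mul(-875, Rational(-1, 1443))) = Add(Rational(-841, 576), Rational(875, 1443)) = Rational(-236521, 277056)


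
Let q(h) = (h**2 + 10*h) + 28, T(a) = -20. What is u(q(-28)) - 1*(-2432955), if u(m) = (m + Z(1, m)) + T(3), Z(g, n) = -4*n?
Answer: 2431339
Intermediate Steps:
q(h) = 28 + h**2 + 10*h
u(m) = -20 - 3*m (u(m) = (m - 4*m) - 20 = -3*m - 20 = -20 - 3*m)
u(q(-28)) - 1*(-2432955) = (-20 - 3*(28 + (-28)**2 + 10*(-28))) - 1*(-2432955) = (-20 - 3*(28 + 784 - 280)) + 2432955 = (-20 - 3*532) + 2432955 = (-20 - 1596) + 2432955 = -1616 + 2432955 = 2431339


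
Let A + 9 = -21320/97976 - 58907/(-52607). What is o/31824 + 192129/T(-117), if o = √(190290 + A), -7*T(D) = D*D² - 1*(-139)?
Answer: 192129/228782 + √8776098374122293626663/6834500270832 ≈ 0.85350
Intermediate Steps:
A = -5217264987/644277929 (A = -9 + (-21320/97976 - 58907/(-52607)) = -9 + (-21320*1/97976 - 58907*(-1/52607)) = -9 + (-2665/12247 + 58907/52607) = -9 + 581236374/644277929 = -5217264987/644277929 ≈ -8.0979)
T(D) = -139/7 - D³/7 (T(D) = -(D*D² - 1*(-139))/7 = -(D³ + 139)/7 = -(139 + D³)/7 = -139/7 - D³/7)
o = 3*√8776098374122293626663/644277929 (o = √(190290 - 5217264987/644277929) = √(122594429844423/644277929) = 3*√8776098374122293626663/644277929 ≈ 436.21)
o/31824 + 192129/T(-117) = (3*√8776098374122293626663/644277929)/31824 + 192129/(-139/7 - ⅐*(-117)³) = (3*√8776098374122293626663/644277929)*(1/31824) + 192129/(-139/7 - ⅐*(-1601613)) = √8776098374122293626663/6834500270832 + 192129/(-139/7 + 1601613/7) = √8776098374122293626663/6834500270832 + 192129/228782 = 192129/228782 + √8776098374122293626663/6834500270832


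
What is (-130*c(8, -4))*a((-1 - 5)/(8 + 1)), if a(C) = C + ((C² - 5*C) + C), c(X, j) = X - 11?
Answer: 2860/3 ≈ 953.33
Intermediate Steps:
c(X, j) = -11 + X
a(C) = C² - 3*C (a(C) = C + (C² - 4*C) = C² - 3*C)
(-130*c(8, -4))*a((-1 - 5)/(8 + 1)) = (-130*(-11 + 8))*(((-1 - 5)/(8 + 1))*(-3 + (-1 - 5)/(8 + 1))) = (-130*(-3))*((-6/9)*(-3 - 6/9)) = 390*((-6*⅑)*(-3 - 6*⅑)) = 390*(-2*(-3 - ⅔)/3) = 390*(-⅔*(-11/3)) = 390*(22/9) = 2860/3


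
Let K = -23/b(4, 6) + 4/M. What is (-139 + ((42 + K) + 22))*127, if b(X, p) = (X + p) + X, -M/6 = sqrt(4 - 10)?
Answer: -136271/14 + 127*I*sqrt(6)/9 ≈ -9733.6 + 34.565*I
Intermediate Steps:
M = -6*I*sqrt(6) (M = -6*sqrt(4 - 10) = -6*I*sqrt(6) ≈ -14.697*I)
b(X, p) = p + 2*X
K = -23/14 + I*sqrt(6)/9 (K = -23/(6 + 2*4) + 4/((-6*I*sqrt(6))) = -23/(6 + 8) + 4*(I*sqrt(6)/36) = -23/14 + I*sqrt(6)/9 ≈ -1.6429 + 0.27217*I)
(-139 + ((42 + K) + 22))*127 = (-139 + ((42 + (-23/14 + I*sqrt(6)/9)) + 22))*127 = (-139 + ((565/14 + I*sqrt(6)/9) + 22))*127 = (-139 + (873/14 + I*sqrt(6)/9))*127 = (-1073/14 + I*sqrt(6)/9)*127 = -136271/14 + 127*I*sqrt(6)/9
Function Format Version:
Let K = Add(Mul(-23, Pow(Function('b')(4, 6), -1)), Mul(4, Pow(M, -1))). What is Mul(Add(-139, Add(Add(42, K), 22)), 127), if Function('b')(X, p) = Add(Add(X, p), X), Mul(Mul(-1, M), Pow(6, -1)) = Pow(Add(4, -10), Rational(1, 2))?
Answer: Add(Rational(-136271, 14), Mul(Rational(127, 9), I, Pow(6, Rational(1, 2)))) ≈ Add(-9733.6, Mul(34.565, I))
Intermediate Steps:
M = Mul(-6, I, Pow(6, Rational(1, 2))) (M = Mul(-6, Pow(Add(4, -10), Rational(1, 2))) = Mul(-6, Pow(-6, Rational(1, 2))) = Mul(-6, Mul(I, Pow(6, Rational(1, 2)))) = Mul(-6, I, Pow(6, Rational(1, 2))) ≈ Mul(-14.697, I))
Function('b')(X, p) = Add(p, Mul(2, X))
K = Add(Rational(-23, 14), Mul(Rational(1, 9), I, Pow(6, Rational(1, 2)))) (K = Add(Mul(-23, Pow(Add(6, Mul(2, 4)), -1)), Mul(4, Pow(Mul(-6, I, Pow(6, Rational(1, 2))), -1))) = Add(Mul(-23, Pow(Add(6, 8), -1)), Mul(4, Mul(Rational(1, 36), I, Pow(6, Rational(1, 2))))) = Add(Mul(-23, Pow(14, -1)), Mul(Rational(1, 9), I, Pow(6, Rational(1, 2)))) = Add(Mul(-23, Rational(1, 14)), Mul(Rational(1, 9), I, Pow(6, Rational(1, 2)))) = Add(Rational(-23, 14), Mul(Rational(1, 9), I, Pow(6, Rational(1, 2)))) ≈ Add(-1.6429, Mul(0.27217, I)))
Mul(Add(-139, Add(Add(42, K), 22)), 127) = Mul(Add(-139, Add(Add(42, Add(Rational(-23, 14), Mul(Rational(1, 9), I, Pow(6, Rational(1, 2))))), 22)), 127) = Mul(Add(-139, Add(Add(Rational(565, 14), Mul(Rational(1, 9), I, Pow(6, Rational(1, 2)))), 22)), 127) = Mul(Add(-139, Add(Rational(873, 14), Mul(Rational(1, 9), I, Pow(6, Rational(1, 2))))), 127) = Mul(Add(Rational(-1073, 14), Mul(Rational(1, 9), I, Pow(6, Rational(1, 2)))), 127) = Add(Rational(-136271, 14), Mul(Rational(127, 9), I, Pow(6, Rational(1, 2))))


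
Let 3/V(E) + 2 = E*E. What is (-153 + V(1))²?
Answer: 24336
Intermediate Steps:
V(E) = 3/(-2 + E²) (V(E) = 3/(-2 + E*E) = 3/(-2 + E²))
(-153 + V(1))² = (-153 + 3/(-2 + 1²))² = (-153 + 3/(-2 + 1))² = (-153 + 3/(-1))² = (-153 + 3*(-1))² = (-153 - 3)² = (-156)² = 24336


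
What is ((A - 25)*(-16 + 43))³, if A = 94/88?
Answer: -22981395986991/85184 ≈ -2.6979e+8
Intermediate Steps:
A = 47/44 (A = 94*(1/88) = 47/44 ≈ 1.0682)
((A - 25)*(-16 + 43))³ = ((47/44 - 25)*(-16 + 43))³ = (-1053/44*27)³ = (-28431/44)³ = -22981395986991/85184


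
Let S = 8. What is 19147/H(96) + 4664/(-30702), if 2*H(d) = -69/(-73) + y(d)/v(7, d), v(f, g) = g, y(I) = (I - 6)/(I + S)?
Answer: 23802396644372/593116587 ≈ 40131.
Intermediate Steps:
y(I) = (-6 + I)/(8 + I) (y(I) = (I - 6)/(I + 8) = (-6 + I)/(8 + I))
H(d) = 69/146 + (-6 + d)/(2*d*(8 + d)) (H(d) = (-69/(-73) + ((-6 + d)/(8 + d))/d)/2 = (-69*(-1/73) + (-6 + d)/(d*(8 + d)))/2 = (69/73 + (-6 + d)/(d*(8 + d)))/2 = 69/146 + (-6 + d)/(2*d*(8 + d)))
19147/H(96) + 4664/(-30702) = 19147/(((1/146)*(-438 + 69*96² + 625*96)/(96*(8 + 96)))) + 4664/(-30702) = 19147/(((1/146)*(1/96)*(-438 + 69*9216 + 60000)/104)) + 4664*(-1/30702) = 19147/(((1/146)*(1/96)*(1/104)*(-438 + 635904 + 60000))) - 2332/15351 = 19147/(((1/146)*(1/96)*(1/104)*695466)) - 2332/15351 = 19147/(115911/242944) - 2332/15351 = 19147*(242944/115911) - 2332/15351 = 4651648768/115911 - 2332/15351 = 23802396644372/593116587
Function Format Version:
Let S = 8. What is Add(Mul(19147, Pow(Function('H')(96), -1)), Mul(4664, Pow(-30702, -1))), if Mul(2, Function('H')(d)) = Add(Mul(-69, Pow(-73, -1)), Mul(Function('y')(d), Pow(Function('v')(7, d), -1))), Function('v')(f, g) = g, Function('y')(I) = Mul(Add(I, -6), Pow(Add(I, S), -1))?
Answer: Rational(23802396644372, 593116587) ≈ 40131.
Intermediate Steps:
Function('y')(I) = Mul(Pow(Add(8, I), -1), Add(-6, I)) (Function('y')(I) = Mul(Add(I, -6), Pow(Add(I, 8), -1)) = Mul(Add(-6, I), Pow(Add(8, I), -1)) = Mul(Pow(Add(8, I), -1), Add(-6, I)))
Function('H')(d) = Add(Rational(69, 146), Mul(Rational(1, 2), Pow(d, -1), Pow(Add(8, d), -1), Add(-6, d))) (Function('H')(d) = Mul(Rational(1, 2), Add(Mul(-69, Pow(-73, -1)), Mul(Mul(Pow(Add(8, d), -1), Add(-6, d)), Pow(d, -1)))) = Mul(Rational(1, 2), Add(Mul(-69, Rational(-1, 73)), Mul(Pow(d, -1), Pow(Add(8, d), -1), Add(-6, d)))) = Mul(Rational(1, 2), Add(Rational(69, 73), Mul(Pow(d, -1), Pow(Add(8, d), -1), Add(-6, d)))) = Add(Rational(69, 146), Mul(Rational(1, 2), Pow(d, -1), Pow(Add(8, d), -1), Add(-6, d))))
Add(Mul(19147, Pow(Function('H')(96), -1)), Mul(4664, Pow(-30702, -1))) = Add(Mul(19147, Pow(Mul(Rational(1, 146), Pow(96, -1), Pow(Add(8, 96), -1), Add(-438, Mul(69, Pow(96, 2)), Mul(625, 96))), -1)), Mul(4664, Pow(-30702, -1))) = Add(Mul(19147, Pow(Mul(Rational(1, 146), Rational(1, 96), Pow(104, -1), Add(-438, Mul(69, 9216), 60000)), -1)), Mul(4664, Rational(-1, 30702))) = Add(Mul(19147, Pow(Mul(Rational(1, 146), Rational(1, 96), Rational(1, 104), Add(-438, 635904, 60000)), -1)), Rational(-2332, 15351)) = Add(Mul(19147, Pow(Mul(Rational(1, 146), Rational(1, 96), Rational(1, 104), 695466), -1)), Rational(-2332, 15351)) = Add(Mul(19147, Pow(Rational(115911, 242944), -1)), Rational(-2332, 15351)) = Add(Mul(19147, Rational(242944, 115911)), Rational(-2332, 15351)) = Add(Rational(4651648768, 115911), Rational(-2332, 15351)) = Rational(23802396644372, 593116587)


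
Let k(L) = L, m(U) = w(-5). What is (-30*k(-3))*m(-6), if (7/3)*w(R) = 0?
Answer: 0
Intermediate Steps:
w(R) = 0 (w(R) = (3/7)*0 = 0)
m(U) = 0
(-30*k(-3))*m(-6) = -30*(-3)*0 = 90*0 = 0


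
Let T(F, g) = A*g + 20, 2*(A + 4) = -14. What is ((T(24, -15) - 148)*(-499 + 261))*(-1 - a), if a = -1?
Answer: 0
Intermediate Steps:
A = -11 (A = -4 + (1/2)*(-14) = -4 - 7 = -11)
T(F, g) = 20 - 11*g (T(F, g) = -11*g + 20 = 20 - 11*g)
((T(24, -15) - 148)*(-499 + 261))*(-1 - a) = (((20 - 11*(-15)) - 148)*(-499 + 261))*(-1 - 1*(-1)) = (((20 + 165) - 148)*(-238))*(-1 + 1) = ((185 - 148)*(-238))*0 = (37*(-238))*0 = -8806*0 = 0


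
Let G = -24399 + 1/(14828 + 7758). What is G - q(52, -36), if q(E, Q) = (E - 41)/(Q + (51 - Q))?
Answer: -28105114909/1151886 ≈ -24399.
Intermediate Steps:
q(E, Q) = -41/51 + E/51 (q(E, Q) = (-41 + E)/51 = (-41 + E)*(1/51) = -41/51 + E/51)
G = -551075813/22586 (G = -24399 + 1/22586 = -551075813/22586 ≈ -24399.)
G - q(52, -36) = -551075813/22586 - (-41/51 + (1/51)*52) = -551075813/22586 - (-41/51 + 52/51) = -551075813/22586 - 1*11/51 = -551075813/22586 - 11/51 = -28105114909/1151886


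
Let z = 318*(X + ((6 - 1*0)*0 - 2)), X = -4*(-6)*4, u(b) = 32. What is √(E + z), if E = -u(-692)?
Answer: 2*√7465 ≈ 172.80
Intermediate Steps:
X = 96 (X = 24*4 = 96)
E = -32 (E = -1*32 = -32)
z = 29892 (z = 318*(96 + ((6 - 1*0)*0 - 2)) = 318*(96 + ((6 + 0)*0 - 2)) = 318*(96 + (6*0 - 2)) = 318*(96 + (0 - 2)) = 318*(96 - 2) = 318*94 = 29892)
√(E + z) = √(-32 + 29892) = √29860 = 2*√7465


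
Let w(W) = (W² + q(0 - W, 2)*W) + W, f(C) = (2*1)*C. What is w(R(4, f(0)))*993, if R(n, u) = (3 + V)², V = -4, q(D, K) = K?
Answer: 3972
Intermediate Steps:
f(C) = 2*C
R(n, u) = 1 (R(n, u) = (3 - 4)² = (-1)² = 1)
w(W) = W² + 3*W (w(W) = (W² + 2*W) + W = W² + 3*W)
w(R(4, f(0)))*993 = (1*(3 + 1))*993 = (1*4)*993 = 4*993 = 3972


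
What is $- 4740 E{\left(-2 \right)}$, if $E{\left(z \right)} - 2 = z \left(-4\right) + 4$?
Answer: $-66360$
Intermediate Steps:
$E{\left(z \right)} = 6 - 4 z$ ($E{\left(z \right)} = 2 + \left(z \left(-4\right) + 4\right) = 2 - \left(-4 + 4 z\right) = 6 - 4 z$)
$- 4740 E{\left(-2 \right)} = - 4740 \left(6 - -8\right) = - 4740 \left(6 + 8\right) = \left(-4740\right) 14 = -66360$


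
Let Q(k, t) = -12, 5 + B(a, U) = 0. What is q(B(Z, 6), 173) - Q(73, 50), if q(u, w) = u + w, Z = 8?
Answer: 180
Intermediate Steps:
B(a, U) = -5 (B(a, U) = -5 + 0 = -5)
q(B(Z, 6), 173) - Q(73, 50) = (-5 + 173) - 1*(-12) = 168 + 12 = 180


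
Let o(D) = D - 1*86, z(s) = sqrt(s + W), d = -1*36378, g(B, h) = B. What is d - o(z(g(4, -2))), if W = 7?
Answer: -36292 - sqrt(11) ≈ -36295.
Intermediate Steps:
d = -36378
z(s) = sqrt(7 + s) (z(s) = sqrt(s + 7) = sqrt(7 + s))
o(D) = -86 + D (o(D) = D - 86 = -86 + D)
d - o(z(g(4, -2))) = -36378 - (-86 + sqrt(7 + 4)) = -36378 - (-86 + sqrt(11)) = -36378 + (86 - sqrt(11)) = -36292 - sqrt(11)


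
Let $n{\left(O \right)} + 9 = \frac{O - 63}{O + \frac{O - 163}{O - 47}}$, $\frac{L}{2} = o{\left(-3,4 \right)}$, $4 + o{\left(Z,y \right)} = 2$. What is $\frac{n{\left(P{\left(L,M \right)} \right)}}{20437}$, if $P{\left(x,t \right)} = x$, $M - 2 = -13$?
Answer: $\frac{3084}{756169} \approx 0.0040785$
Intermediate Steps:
$M = -11$ ($M = 2 - 13 = -11$)
$o{\left(Z,y \right)} = -2$ ($o{\left(Z,y \right)} = -4 + 2 = -2$)
$L = -4$ ($L = 2 \left(-2\right) = -4$)
$n{\left(O \right)} = -9 + \frac{-63 + O}{O + \frac{-163 + O}{-47 + O}}$ ($n{\left(O \right)} = -9 + \frac{O - 63}{O + \frac{O - 163}{O - 47}} = -9 + \frac{-63 + O}{O + \frac{-163 + O}{-47 + O}}$)
$\frac{n{\left(P{\left(L,M \right)} \right)}}{20437} = \frac{4 \frac{1}{163 - \left(-4\right)^{2} + 46 \left(-4\right)} \left(-1107 - -304 + 2 \left(-4\right)^{2}\right)}{20437} = \frac{4 \left(-1107 + 304 + 2 \cdot 16\right)}{163 - 16 - 184} \cdot \frac{1}{20437} = \frac{4 \left(-1107 + 304 + 32\right)}{163 - 16 - 184} \cdot \frac{1}{20437} = 4 \frac{1}{-37} \left(-771\right) \frac{1}{20437} = 4 \left(- \frac{1}{37}\right) \left(-771\right) \frac{1}{20437} = \frac{3084}{37} \cdot \frac{1}{20437} = \frac{3084}{756169}$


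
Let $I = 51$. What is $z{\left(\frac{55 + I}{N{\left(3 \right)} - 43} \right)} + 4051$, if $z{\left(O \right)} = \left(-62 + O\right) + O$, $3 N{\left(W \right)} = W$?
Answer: $\frac{83663}{21} \approx 3984.0$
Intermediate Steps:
$N{\left(W \right)} = \frac{W}{3}$
$z{\left(O \right)} = -62 + 2 O$
$z{\left(\frac{55 + I}{N{\left(3 \right)} - 43} \right)} + 4051 = \left(-62 + 2 \frac{55 + 51}{\frac{1}{3} \cdot 3 - 43}\right) + 4051 = \left(-62 + 2 \frac{106}{1 - 43}\right) + 4051 = \left(-62 + 2 \frac{106}{-42}\right) + 4051 = \left(-62 + 2 \cdot 106 \left(- \frac{1}{42}\right)\right) + 4051 = \left(-62 + 2 \left(- \frac{53}{21}\right)\right) + 4051 = \left(-62 - \frac{106}{21}\right) + 4051 = - \frac{1408}{21} + 4051 = \frac{83663}{21}$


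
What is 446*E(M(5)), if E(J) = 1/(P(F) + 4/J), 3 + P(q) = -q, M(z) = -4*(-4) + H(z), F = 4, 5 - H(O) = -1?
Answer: -4906/75 ≈ -65.413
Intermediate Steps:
H(O) = 6 (H(O) = 5 - 1*(-1) = 5 + 1 = 6)
M(z) = 22 (M(z) = -4*(-4) + 6 = 16 + 6 = 22)
P(q) = -3 - q
E(J) = 1/(-7 + 4/J) (E(J) = 1/((-3 - 1*4) + 4/J) = 1/((-3 - 4) + 4/J) = 1/(-7 + 4/J))
446*E(M(5)) = 446*(-1*22/(-4 + 7*22)) = 446*(-1*22/(-4 + 154)) = 446*(-1*22/150) = 446*(-1*22*1/150) = 446*(-11/75) = -4906/75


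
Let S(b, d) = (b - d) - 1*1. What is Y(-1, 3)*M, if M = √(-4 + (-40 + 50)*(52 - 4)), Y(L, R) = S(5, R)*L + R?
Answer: 4*√119 ≈ 43.635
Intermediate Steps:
S(b, d) = -1 + b - d (S(b, d) = (b - d) - 1 = -1 + b - d)
Y(L, R) = R + L*(4 - R) (Y(L, R) = (-1 + 5 - R)*L + R = (4 - R)*L + R = L*(4 - R) + R = R + L*(4 - R))
M = 2*√119 (M = √(-4 + 10*48) = √(-4 + 480) = √476 = 2*√119 ≈ 21.817)
Y(-1, 3)*M = (3 - 1*(-1)*(-4 + 3))*(2*√119) = (3 - 1*(-1)*(-1))*(2*√119) = (3 - 1)*(2*√119) = 2*(2*√119) = 4*√119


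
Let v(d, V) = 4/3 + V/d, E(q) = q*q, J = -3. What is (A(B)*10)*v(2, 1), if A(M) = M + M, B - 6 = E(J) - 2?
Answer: 1430/3 ≈ 476.67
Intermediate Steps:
E(q) = q²
v(d, V) = 4/3 + V/d (v(d, V) = 4*(⅓) + V/d = 4/3 + V/d)
B = 13 (B = 6 + ((-3)² - 2) = 6 + (9 - 2) = 6 + 7 = 13)
A(M) = 2*M
(A(B)*10)*v(2, 1) = ((2*13)*10)*(4/3 + 1/2) = (26*10)*(4/3 + 1*(½)) = 260*(4/3 + ½) = 260*(11/6) = 1430/3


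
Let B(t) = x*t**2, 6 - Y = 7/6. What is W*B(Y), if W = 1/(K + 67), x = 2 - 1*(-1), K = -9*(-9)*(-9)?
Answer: -841/7944 ≈ -0.10587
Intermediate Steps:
Y = 29/6 (Y = 6 - 7/6 = 29/6 ≈ 4.8333)
K = -729 (K = 81*(-9) = -729)
x = 3 (x = 2 + 1 = 3)
W = -1/662 (W = 1/(-729 + 67) = 1/(-662) = -1/662 ≈ -0.0015106)
B(t) = 3*t**2
W*B(Y) = -3*(29/6)**2/662 = -3*841/(662*36) = -1/662*841/12 = -841/7944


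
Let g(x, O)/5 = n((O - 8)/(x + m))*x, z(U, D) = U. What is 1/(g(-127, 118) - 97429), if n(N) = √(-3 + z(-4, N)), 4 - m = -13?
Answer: I/(-97429*I + 635*√7) ≈ -1.0261e-5 + 1.7694e-7*I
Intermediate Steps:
m = 17 (m = 4 - 1*(-13) = 4 + 13 = 17)
n(N) = I*√7 (n(N) = √(-3 - 4) = √(-7) = I*√7)
g(x, O) = 5*I*x*√7 (g(x, O) = 5*((I*√7)*x) = 5*(I*x*√7) = 5*I*x*√7)
1/(g(-127, 118) - 97429) = 1/(5*I*(-127)*√7 - 97429) = 1/(-635*I*√7 - 97429) = 1/(-97429 - 635*I*√7)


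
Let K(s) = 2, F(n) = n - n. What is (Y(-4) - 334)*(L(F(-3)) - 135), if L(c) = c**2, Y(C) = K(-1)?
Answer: 44820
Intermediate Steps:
F(n) = 0
Y(C) = 2
(Y(-4) - 334)*(L(F(-3)) - 135) = (2 - 334)*(0**2 - 135) = -332*(0 - 135) = -332*(-135) = 44820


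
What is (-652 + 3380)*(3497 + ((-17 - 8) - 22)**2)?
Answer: 15565968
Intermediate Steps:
(-652 + 3380)*(3497 + ((-17 - 8) - 22)**2) = 2728*(3497 + (-25 - 22)**2) = 2728*(3497 + (-47)**2) = 2728*(3497 + 2209) = 2728*5706 = 15565968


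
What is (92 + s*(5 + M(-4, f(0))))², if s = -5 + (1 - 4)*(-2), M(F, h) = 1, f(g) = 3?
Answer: 9604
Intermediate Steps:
s = 1 (s = -5 - 3*(-2) = -5 + 6 = 1)
(92 + s*(5 + M(-4, f(0))))² = (92 + 1*(5 + 1))² = (92 + 1*6)² = (92 + 6)² = 98² = 9604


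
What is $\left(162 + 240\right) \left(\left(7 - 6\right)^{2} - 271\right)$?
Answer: $-108540$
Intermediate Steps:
$\left(162 + 240\right) \left(\left(7 - 6\right)^{2} - 271\right) = 402 \left(1^{2} - 271\right) = 402 \left(1 - 271\right) = 402 \left(-270\right) = -108540$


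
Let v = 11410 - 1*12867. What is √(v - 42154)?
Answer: I*√43611 ≈ 208.83*I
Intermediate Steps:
v = -1457 (v = 11410 - 12867 = -1457)
√(v - 42154) = √(-1457 - 42154) = √(-43611) = I*√43611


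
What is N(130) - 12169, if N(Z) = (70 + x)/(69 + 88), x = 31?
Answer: -1910432/157 ≈ -12168.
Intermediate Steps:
N(Z) = 101/157 (N(Z) = (70 + 31)/(69 + 88) = 101/157)
N(130) - 12169 = 101/157 - 12169 = -1910432/157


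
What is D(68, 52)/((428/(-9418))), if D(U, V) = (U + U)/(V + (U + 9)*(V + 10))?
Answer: -160106/258191 ≈ -0.62011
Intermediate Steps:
D(U, V) = 2*U/(V + (9 + U)*(10 + V)) (D(U, V) = (2*U)/(V + (9 + U)*(10 + V)) = 2*U/(V + (9 + U)*(10 + V)))
D(68, 52)/((428/(-9418))) = (2*68/(90 + 10*68 + 10*52 + 68*52))/((428/(-9418))) = (2*68/(90 + 680 + 520 + 3536))/((428*(-1/9418))) = (2*68/4826)/(-214/4709) = (2*68*(1/4826))*(-4709/214) = (68/2413)*(-4709/214) = -160106/258191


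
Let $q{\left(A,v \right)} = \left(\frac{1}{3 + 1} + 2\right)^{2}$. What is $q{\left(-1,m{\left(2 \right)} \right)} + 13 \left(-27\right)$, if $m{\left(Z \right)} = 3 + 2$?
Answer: $- \frac{5535}{16} \approx -345.94$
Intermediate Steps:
$m{\left(Z \right)} = 5$
$q{\left(A,v \right)} = \frac{81}{16}$ ($q{\left(A,v \right)} = \left(\frac{1}{4} + 2\right)^{2} = \left(\frac{9}{4}\right)^{2} = \frac{81}{16}$)
$q{\left(-1,m{\left(2 \right)} \right)} + 13 \left(-27\right) = \frac{81}{16} + 13 \left(-27\right) = \frac{81}{16} - 351 = - \frac{5535}{16}$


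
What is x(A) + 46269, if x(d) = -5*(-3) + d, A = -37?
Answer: 46247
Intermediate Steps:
x(d) = 15 + d
x(A) + 46269 = (15 - 37) + 46269 = -22 + 46269 = 46247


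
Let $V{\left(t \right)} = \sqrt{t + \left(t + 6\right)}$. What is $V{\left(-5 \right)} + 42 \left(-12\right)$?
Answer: $-504 + 2 i \approx -504.0 + 2.0 i$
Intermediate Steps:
$V{\left(t \right)} = \sqrt{6 + 2 t}$ ($V{\left(t \right)} = \sqrt{t + \left(6 + t\right)} = \sqrt{6 + 2 t}$)
$V{\left(-5 \right)} + 42 \left(-12\right) = \sqrt{6 + 2 \left(-5\right)} + 42 \left(-12\right) = \sqrt{6 - 10} - 504 = \sqrt{-4} - 504 = 2 i - 504 = -504 + 2 i$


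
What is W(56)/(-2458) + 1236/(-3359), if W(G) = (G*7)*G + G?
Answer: -38481480/4128211 ≈ -9.3216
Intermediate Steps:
W(G) = G + 7*G² (W(G) = (7*G)*G + G = 7*G² + G = G + 7*G²)
W(56)/(-2458) + 1236/(-3359) = (56*(1 + 7*56))/(-2458) + 1236/(-3359) = (56*(1 + 392))*(-1/2458) + 1236*(-1/3359) = (56*393)*(-1/2458) - 1236/3359 = 22008*(-1/2458) - 1236/3359 = -11004/1229 - 1236/3359 = -38481480/4128211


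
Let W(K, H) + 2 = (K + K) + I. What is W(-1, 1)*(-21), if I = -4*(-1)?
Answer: 0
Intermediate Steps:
I = 4
W(K, H) = 2 + 2*K (W(K, H) = -2 + ((K + K) + 4) = -2 + (2*K + 4) = -2 + (4 + 2*K) = 2 + 2*K)
W(-1, 1)*(-21) = (2 + 2*(-1))*(-21) = (2 - 2)*(-21) = 0*(-21) = 0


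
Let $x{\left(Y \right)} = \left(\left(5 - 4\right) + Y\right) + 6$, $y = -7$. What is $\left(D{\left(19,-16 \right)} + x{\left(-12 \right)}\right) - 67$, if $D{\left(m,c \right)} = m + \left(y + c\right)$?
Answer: $-76$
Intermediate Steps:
$x{\left(Y \right)} = 7 + Y$ ($x{\left(Y \right)} = \left(\left(5 - 4\right) + Y\right) + 6 = \left(1 + Y\right) + 6 = 7 + Y$)
$D{\left(m,c \right)} = -7 + c + m$ ($D{\left(m,c \right)} = m + \left(-7 + c\right) = -7 + c + m$)
$\left(D{\left(19,-16 \right)} + x{\left(-12 \right)}\right) - 67 = \left(\left(-7 - 16 + 19\right) + \left(7 - 12\right)\right) - 67 = \left(-4 - 5\right) - 67 = -9 - 67 = -76$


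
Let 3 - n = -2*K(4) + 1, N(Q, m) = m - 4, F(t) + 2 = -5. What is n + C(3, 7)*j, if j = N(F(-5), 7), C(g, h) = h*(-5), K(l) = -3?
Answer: -109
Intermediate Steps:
C(g, h) = -5*h
F(t) = -7 (F(t) = -2 - 5 = -7)
N(Q, m) = -4 + m
j = 3 (j = -4 + 7 = 3)
n = -4 (n = 3 - (-2*(-3) + 1) = 3 - (6 + 1) = 3 - 1*7 = 3 - 7 = -4)
n + C(3, 7)*j = -4 - 5*7*3 = -4 - 35*3 = -4 - 105 = -109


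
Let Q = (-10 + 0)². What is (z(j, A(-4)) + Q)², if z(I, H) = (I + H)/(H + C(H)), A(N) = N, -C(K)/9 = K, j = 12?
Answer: 160801/16 ≈ 10050.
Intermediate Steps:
C(K) = -9*K
z(I, H) = -(H + I)/(8*H) (z(I, H) = (I + H)/(H - 9*H) = (H + I)/((-8*H)) = (H + I)*(-1/(8*H)) = -(H + I)/(8*H))
Q = 100 (Q = (-10)² = 100)
(z(j, A(-4)) + Q)² = ((⅛)*(-1*(-4) - 1*12)/(-4) + 100)² = ((⅛)*(-¼)*(4 - 12) + 100)² = ((⅛)*(-¼)*(-8) + 100)² = (¼ + 100)² = (401/4)² = 160801/16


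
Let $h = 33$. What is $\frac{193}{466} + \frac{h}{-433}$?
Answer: $\frac{68191}{201778} \approx 0.33795$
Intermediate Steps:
$\frac{193}{466} + \frac{h}{-433} = \frac{193}{466} + \frac{33}{-433} = 193 \cdot \frac{1}{466} + 33 \left(- \frac{1}{433}\right) = \frac{193}{466} - \frac{33}{433} = \frac{68191}{201778}$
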